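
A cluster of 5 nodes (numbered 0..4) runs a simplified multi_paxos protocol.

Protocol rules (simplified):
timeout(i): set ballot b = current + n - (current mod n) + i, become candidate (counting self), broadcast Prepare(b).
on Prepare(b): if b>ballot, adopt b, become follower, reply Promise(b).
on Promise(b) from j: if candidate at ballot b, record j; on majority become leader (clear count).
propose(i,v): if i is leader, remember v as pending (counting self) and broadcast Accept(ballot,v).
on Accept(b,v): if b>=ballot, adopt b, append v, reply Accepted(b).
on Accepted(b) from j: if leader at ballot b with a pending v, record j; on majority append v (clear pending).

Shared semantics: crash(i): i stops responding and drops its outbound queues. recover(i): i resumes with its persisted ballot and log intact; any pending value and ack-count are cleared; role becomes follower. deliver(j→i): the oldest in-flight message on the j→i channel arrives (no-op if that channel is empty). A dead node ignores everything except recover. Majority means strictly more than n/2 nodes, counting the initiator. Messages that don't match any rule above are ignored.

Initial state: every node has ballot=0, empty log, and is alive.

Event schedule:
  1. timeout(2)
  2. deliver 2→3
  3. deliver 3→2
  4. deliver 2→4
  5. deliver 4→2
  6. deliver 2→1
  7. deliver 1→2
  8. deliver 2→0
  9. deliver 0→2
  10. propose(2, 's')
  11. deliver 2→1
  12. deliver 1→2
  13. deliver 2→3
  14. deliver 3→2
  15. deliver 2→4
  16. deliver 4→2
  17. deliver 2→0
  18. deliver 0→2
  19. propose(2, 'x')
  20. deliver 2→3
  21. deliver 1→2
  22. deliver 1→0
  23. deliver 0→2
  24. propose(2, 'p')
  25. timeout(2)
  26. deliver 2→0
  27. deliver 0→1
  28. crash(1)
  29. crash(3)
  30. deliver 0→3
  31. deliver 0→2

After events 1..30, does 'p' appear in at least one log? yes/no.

no

1. timeout(2):  <2:cand b7 ->
2. deliver 2→3:  <3:foll b7 ->
3. deliver 3→2:  nop
4. deliver 2→4:  <4:foll b7 ->
5. deliver 4→2:  <2:lead b7 ->
6. deliver 2→1:  <1:foll b7 ->
7. deliver 1→2:  nop
8. deliver 2→0:  <0:foll b7 ->
9. deliver 0→2:  nop
10. propose(2,'s'):  nop
11. deliver 2→1:  <1:foll b7 s>
12. deliver 1→2:  nop
13. deliver 2→3:  <3:foll b7 s>
14. deliver 3→2:  <2:lead b7 s>
15. deliver 2→4:  <4:foll b7 s>
16. deliver 4→2:  nop
17. deliver 2→0:  <0:foll b7 s>
18. deliver 0→2:  nop
19. propose(2,'x'):  nop
20. deliver 2→3:  <3:foll b7 s,x>
21. deliver 1→2:  nop
22. deliver 1→0:  nop
23. deliver 0→2:  nop
24. propose(2,'p'):  nop
25. timeout(2):  <2:cand b12 s>
26. deliver 2→0:  <0:foll b7 s,x>
27. deliver 0→1:  nop
28. crash(1):  <1:✗foll b7 s>
29. crash(3):  <3:✗foll b7 s,x>
30. deliver 0→3:  nop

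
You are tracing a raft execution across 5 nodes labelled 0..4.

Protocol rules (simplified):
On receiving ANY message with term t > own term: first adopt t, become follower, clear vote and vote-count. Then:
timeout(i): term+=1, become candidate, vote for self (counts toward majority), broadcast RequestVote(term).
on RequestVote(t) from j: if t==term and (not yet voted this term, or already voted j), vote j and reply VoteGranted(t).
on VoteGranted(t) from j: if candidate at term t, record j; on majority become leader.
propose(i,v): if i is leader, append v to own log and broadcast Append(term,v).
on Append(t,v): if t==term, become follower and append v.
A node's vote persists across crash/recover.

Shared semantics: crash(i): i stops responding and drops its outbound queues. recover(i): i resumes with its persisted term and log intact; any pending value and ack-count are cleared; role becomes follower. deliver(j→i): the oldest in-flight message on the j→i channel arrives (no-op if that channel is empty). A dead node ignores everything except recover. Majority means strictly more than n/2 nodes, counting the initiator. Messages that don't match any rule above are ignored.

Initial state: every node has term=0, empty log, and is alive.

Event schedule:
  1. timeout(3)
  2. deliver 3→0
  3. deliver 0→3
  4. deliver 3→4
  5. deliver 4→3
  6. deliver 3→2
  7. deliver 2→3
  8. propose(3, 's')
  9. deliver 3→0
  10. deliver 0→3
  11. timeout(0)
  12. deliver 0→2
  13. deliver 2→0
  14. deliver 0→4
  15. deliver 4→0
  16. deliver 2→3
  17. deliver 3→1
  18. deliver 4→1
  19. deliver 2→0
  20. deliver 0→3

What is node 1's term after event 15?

0

e1 timeout(3): 3[cand,t=1,-]
e2 deliver 3→0: 0[foll,t=1,-]
e3 deliver 0→3: ·
e4 deliver 3→4: 4[foll,t=1,-]
e5 deliver 4→3: 3[lead,t=1,-]
e6 deliver 3→2: 2[foll,t=1,-]
e7 deliver 2→3: ·
e8 propose(3,'s'): 3[lead,t=1,s]
e9 deliver 3→0: 0[foll,t=1,s]
e10 deliver 0→3: ·
e11 timeout(0): 0[cand,t=2,s]
e12 deliver 0→2: 2[foll,t=2,-]
e13 deliver 2→0: ·
e14 deliver 0→4: 4[foll,t=2,-]
e15 deliver 4→0: 0[lead,t=2,s]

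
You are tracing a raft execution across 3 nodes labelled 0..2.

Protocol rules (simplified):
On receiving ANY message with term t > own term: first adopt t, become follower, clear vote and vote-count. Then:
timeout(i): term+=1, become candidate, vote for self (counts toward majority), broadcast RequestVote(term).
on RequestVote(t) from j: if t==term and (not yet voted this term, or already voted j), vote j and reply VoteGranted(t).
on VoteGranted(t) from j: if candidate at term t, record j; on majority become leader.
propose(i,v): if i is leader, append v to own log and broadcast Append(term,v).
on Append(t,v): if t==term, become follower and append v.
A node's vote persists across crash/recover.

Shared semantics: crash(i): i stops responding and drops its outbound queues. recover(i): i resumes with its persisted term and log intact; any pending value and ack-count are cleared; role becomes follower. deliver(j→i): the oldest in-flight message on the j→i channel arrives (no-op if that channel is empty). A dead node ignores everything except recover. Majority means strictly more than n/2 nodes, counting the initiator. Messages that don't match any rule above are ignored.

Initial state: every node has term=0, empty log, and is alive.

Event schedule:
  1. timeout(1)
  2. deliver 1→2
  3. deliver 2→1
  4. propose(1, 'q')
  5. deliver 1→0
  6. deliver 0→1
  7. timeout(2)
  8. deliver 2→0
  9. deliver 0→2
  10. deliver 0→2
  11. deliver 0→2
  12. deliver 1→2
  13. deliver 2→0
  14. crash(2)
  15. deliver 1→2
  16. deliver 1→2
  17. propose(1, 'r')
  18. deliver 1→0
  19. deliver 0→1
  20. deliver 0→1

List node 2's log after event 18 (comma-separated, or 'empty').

empty

[1] timeout(1) → N1(cand t1 [-])
[2] deliver 1→2 → N2(foll t1 [-])
[3] deliver 2→1 → N1(lead t1 [-])
[4] propose(1,'q') → N1(lead t1 [q])
[5] deliver 1→0 → N0(foll t1 [-])
[6] deliver 0→1 → ∅
[7] timeout(2) → N2(cand t2 [-])
[8] deliver 2→0 → N0(foll t2 [-])
[9] deliver 0→2 → N2(lead t2 [-])
[10] deliver 0→2 → ∅
[11] deliver 0→2 → ∅
[12] deliver 1→2 → ∅
[13] deliver 2→0 → ∅
[14] crash(2) → N2(✗lead t2 [-])
[15] deliver 1→2 → ∅
[16] deliver 1→2 → ∅
[17] propose(1,'r') → N1(lead t1 [q,r])
[18] deliver 1→0 → ∅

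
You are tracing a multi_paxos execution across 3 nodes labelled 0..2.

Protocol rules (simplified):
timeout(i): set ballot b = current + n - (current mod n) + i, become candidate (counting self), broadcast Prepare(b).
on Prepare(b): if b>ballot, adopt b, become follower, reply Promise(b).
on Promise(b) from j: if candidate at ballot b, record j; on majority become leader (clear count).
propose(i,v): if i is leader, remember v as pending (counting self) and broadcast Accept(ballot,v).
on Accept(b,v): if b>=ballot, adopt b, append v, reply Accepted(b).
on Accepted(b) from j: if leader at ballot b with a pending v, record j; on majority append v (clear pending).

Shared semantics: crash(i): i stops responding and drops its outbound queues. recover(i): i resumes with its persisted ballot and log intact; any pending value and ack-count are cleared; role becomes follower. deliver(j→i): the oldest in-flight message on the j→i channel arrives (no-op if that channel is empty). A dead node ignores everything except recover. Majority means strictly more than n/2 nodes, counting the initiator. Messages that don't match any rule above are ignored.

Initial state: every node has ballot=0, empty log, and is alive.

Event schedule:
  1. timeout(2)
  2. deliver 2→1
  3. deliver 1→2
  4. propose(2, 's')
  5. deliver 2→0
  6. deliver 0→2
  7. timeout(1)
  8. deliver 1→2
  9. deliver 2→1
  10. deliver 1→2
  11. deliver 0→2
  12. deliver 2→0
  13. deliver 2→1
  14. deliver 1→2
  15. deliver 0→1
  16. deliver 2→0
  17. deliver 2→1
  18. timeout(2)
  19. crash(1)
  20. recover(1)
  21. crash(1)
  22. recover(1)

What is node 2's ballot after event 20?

11

e1 timeout(2): 2[cand,b=5,-]
e2 deliver 2→1: 1[foll,b=5,-]
e3 deliver 1→2: 2[lead,b=5,-]
e4 propose(2,'s'): ·
e5 deliver 2→0: 0[foll,b=5,-]
e6 deliver 0→2: ·
e7 timeout(1): 1[cand,b=7,-]
e8 deliver 1→2: 2[foll,b=7,-]
e9 deliver 2→1: ·
e10 deliver 1→2: ·
e11 deliver 0→2: ·
e12 deliver 2→0: 0[foll,b=5,s]
e13 deliver 2→1: 1[lead,b=7,-]
e14 deliver 1→2: ·
e15 deliver 0→1: ·
e16 deliver 2→0: ·
e17 deliver 2→1: ·
e18 timeout(2): 2[cand,b=11,-]
e19 crash(1): 1[✗lead,b=7,-]
e20 recover(1): 1[foll,b=7,-]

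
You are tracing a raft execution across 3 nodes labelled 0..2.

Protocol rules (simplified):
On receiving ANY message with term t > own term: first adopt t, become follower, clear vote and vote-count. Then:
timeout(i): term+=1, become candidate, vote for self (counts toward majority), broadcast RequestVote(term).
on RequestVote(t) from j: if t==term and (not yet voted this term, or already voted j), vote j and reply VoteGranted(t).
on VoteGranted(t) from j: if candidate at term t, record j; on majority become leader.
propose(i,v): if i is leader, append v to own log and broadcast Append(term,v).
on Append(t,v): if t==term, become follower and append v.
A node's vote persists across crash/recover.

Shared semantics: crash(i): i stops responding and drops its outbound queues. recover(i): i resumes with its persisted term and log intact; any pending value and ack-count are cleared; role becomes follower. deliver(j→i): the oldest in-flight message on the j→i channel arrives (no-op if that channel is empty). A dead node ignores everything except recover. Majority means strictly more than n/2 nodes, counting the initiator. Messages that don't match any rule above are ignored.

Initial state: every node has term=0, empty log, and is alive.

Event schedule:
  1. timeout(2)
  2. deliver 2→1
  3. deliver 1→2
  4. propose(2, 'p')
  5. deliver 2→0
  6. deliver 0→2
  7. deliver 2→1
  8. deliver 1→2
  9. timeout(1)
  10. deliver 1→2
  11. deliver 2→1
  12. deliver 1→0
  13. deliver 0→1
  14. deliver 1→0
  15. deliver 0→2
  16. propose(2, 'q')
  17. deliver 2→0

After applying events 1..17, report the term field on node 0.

1. timeout(2):  <2:cand t1 ->
2. deliver 2→1:  <1:foll t1 ->
3. deliver 1→2:  <2:lead t1 ->
4. propose(2,'p'):  <2:lead t1 p>
5. deliver 2→0:  <0:foll t1 ->
6. deliver 0→2:  nop
7. deliver 2→1:  <1:foll t1 p>
8. deliver 1→2:  nop
9. timeout(1):  <1:cand t2 p>
10. deliver 1→2:  <2:foll t2 p>
11. deliver 2→1:  <1:lead t2 p>
12. deliver 1→0:  <0:foll t2 ->
13. deliver 0→1:  nop
14. deliver 1→0:  nop
15. deliver 0→2:  nop
16. propose(2,'q'):  nop
17. deliver 2→0:  nop

2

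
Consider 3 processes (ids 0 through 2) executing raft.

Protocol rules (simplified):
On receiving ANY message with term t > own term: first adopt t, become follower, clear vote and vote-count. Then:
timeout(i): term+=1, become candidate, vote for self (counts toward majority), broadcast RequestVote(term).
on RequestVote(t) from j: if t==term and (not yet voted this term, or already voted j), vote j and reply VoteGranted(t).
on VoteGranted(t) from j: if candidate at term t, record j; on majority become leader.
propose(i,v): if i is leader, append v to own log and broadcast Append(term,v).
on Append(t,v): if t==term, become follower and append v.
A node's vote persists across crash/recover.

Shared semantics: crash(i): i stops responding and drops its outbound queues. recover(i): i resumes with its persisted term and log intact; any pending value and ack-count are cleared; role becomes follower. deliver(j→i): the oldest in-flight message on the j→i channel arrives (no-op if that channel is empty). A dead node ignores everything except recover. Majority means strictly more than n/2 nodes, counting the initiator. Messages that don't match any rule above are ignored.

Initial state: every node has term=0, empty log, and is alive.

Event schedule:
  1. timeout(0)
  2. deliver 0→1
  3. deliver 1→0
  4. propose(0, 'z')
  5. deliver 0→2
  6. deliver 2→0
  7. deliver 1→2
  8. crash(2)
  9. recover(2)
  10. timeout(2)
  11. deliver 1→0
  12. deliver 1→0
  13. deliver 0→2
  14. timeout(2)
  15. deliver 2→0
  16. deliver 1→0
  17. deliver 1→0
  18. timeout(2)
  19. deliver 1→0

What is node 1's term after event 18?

1. timeout(0):  <0:cand t1 ->
2. deliver 0→1:  <1:foll t1 ->
3. deliver 1→0:  <0:lead t1 ->
4. propose(0,'z'):  <0:lead t1 z>
5. deliver 0→2:  <2:foll t1 ->
6. deliver 2→0:  nop
7. deliver 1→2:  nop
8. crash(2):  <2:✗foll t1 ->
9. recover(2):  <2:foll t1 ->
10. timeout(2):  <2:cand t2 ->
11. deliver 1→0:  nop
12. deliver 1→0:  nop
13. deliver 0→2:  nop
14. timeout(2):  <2:cand t3 ->
15. deliver 2→0:  <0:foll t2 z>
16. deliver 1→0:  nop
17. deliver 1→0:  nop
18. timeout(2):  <2:cand t4 ->

1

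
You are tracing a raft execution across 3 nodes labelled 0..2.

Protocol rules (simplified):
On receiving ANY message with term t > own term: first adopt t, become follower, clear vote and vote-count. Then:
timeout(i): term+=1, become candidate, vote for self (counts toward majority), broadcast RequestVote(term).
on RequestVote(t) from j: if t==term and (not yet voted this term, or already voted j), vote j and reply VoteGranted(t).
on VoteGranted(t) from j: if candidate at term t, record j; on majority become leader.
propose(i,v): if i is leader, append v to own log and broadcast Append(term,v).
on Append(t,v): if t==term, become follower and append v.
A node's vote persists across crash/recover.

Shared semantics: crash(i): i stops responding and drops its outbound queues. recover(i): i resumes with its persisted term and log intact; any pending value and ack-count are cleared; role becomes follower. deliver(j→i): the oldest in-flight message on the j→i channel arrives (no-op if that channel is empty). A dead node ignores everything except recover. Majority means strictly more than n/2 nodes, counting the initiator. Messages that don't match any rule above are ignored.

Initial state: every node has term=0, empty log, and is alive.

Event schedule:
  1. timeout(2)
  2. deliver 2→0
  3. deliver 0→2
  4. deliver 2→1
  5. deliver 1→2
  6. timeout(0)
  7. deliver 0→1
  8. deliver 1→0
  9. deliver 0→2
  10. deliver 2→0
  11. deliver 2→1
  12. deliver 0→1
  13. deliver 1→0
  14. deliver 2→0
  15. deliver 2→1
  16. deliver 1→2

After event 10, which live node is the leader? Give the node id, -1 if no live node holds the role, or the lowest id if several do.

0

1. timeout(2):  <2:cand t1 ->
2. deliver 2→0:  <0:foll t1 ->
3. deliver 0→2:  <2:lead t1 ->
4. deliver 2→1:  <1:foll t1 ->
5. deliver 1→2:  nop
6. timeout(0):  <0:cand t2 ->
7. deliver 0→1:  <1:foll t2 ->
8. deliver 1→0:  <0:lead t2 ->
9. deliver 0→2:  <2:foll t2 ->
10. deliver 2→0:  nop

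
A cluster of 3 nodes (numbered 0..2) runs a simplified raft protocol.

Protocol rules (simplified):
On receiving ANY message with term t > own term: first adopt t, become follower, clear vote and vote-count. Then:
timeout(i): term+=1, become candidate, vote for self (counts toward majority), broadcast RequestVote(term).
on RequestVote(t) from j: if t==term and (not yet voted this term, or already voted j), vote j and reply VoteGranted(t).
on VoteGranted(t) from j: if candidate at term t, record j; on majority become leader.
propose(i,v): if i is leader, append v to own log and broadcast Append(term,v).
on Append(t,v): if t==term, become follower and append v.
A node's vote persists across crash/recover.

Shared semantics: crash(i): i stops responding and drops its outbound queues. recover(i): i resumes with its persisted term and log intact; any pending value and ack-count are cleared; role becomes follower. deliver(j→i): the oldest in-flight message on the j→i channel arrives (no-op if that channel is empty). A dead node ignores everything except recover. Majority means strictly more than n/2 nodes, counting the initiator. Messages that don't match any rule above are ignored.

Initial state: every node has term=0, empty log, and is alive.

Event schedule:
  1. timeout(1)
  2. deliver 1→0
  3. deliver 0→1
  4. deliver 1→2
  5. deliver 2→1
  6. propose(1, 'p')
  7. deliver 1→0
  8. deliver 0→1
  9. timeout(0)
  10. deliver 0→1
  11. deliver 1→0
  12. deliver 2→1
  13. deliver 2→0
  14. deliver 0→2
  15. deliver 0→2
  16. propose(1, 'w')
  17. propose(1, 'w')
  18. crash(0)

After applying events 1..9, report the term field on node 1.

1

[1] timeout(1) → N1(cand t1 [-])
[2] deliver 1→0 → N0(foll t1 [-])
[3] deliver 0→1 → N1(lead t1 [-])
[4] deliver 1→2 → N2(foll t1 [-])
[5] deliver 2→1 → ∅
[6] propose(1,'p') → N1(lead t1 [p])
[7] deliver 1→0 → N0(foll t1 [p])
[8] deliver 0→1 → ∅
[9] timeout(0) → N0(cand t2 [p])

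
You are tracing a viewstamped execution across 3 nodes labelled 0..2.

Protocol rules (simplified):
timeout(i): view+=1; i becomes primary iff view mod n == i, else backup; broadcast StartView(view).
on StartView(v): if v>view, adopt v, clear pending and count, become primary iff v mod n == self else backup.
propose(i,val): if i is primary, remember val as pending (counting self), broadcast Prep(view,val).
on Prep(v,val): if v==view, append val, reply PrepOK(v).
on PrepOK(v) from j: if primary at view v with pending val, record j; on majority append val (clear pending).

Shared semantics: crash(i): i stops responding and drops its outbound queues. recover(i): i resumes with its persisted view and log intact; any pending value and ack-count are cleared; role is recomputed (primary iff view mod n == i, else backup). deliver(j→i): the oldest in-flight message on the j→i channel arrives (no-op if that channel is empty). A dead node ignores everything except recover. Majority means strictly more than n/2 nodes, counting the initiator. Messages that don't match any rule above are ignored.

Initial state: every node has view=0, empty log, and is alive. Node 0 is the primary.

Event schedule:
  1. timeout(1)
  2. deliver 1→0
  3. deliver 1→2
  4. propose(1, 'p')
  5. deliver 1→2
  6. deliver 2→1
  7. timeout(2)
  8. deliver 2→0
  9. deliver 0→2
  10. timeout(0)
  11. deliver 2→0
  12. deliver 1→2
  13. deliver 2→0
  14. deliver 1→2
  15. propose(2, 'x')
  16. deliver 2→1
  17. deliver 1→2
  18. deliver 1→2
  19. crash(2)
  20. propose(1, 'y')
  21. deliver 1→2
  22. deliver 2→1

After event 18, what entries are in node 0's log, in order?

1. timeout(1):  <1:prim v1 ->
2. deliver 1→0:  <0:back v1 ->
3. deliver 1→2:  <2:back v1 ->
4. propose(1,'p'):  nop
5. deliver 1→2:  <2:back v1 p>
6. deliver 2→1:  <1:prim v1 p>
7. timeout(2):  <2:prim v2 p>
8. deliver 2→0:  <0:back v2 ->
9. deliver 0→2:  nop
10. timeout(0):  <0:prim v3 ->
11. deliver 2→0:  nop
12. deliver 1→2:  nop
13. deliver 2→0:  nop
14. deliver 1→2:  nop
15. propose(2,'x'):  nop
16. deliver 2→1:  <1:back v2 p>
17. deliver 1→2:  nop
18. deliver 1→2:  nop

empty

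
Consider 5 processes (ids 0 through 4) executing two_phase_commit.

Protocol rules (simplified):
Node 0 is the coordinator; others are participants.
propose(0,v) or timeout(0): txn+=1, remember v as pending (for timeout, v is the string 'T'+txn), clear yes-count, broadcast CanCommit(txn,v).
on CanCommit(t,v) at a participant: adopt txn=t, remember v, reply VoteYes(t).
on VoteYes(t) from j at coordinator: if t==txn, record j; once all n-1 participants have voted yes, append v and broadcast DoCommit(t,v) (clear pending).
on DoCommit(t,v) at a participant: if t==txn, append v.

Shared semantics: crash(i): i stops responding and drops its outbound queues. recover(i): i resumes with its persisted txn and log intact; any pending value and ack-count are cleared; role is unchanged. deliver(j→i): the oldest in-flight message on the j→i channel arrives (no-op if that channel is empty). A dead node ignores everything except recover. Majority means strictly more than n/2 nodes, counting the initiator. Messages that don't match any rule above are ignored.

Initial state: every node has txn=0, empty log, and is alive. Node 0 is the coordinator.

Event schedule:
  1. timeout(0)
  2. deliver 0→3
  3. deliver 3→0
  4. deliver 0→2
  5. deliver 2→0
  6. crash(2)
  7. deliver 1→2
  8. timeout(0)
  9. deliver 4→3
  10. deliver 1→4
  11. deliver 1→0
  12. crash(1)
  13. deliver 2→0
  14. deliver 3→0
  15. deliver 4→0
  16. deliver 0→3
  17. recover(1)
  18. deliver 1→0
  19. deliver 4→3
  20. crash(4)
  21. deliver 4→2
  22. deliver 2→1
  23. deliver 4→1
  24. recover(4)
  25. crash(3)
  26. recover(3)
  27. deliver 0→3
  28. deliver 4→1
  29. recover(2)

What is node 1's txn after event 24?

e1 timeout(0): 0[coor,t=1,-]
e2 deliver 0→3: 3[part,t=1,-]
e3 deliver 3→0: ·
e4 deliver 0→2: 2[part,t=1,-]
e5 deliver 2→0: ·
e6 crash(2): 2[✗part,t=1,-]
e7 deliver 1→2: ·
e8 timeout(0): 0[coor,t=2,-]
e9 deliver 4→3: ·
e10 deliver 1→4: ·
e11 deliver 1→0: ·
e12 crash(1): 1[✗part,t=0,-]
e13 deliver 2→0: ·
e14 deliver 3→0: ·
e15 deliver 4→0: ·
e16 deliver 0→3: 3[part,t=2,-]
e17 recover(1): 1[part,t=0,-]
e18 deliver 1→0: ·
e19 deliver 4→3: ·
e20 crash(4): 4[✗part,t=0,-]
e21 deliver 4→2: ·
e22 deliver 2→1: ·
e23 deliver 4→1: ·
e24 recover(4): 4[part,t=0,-]

0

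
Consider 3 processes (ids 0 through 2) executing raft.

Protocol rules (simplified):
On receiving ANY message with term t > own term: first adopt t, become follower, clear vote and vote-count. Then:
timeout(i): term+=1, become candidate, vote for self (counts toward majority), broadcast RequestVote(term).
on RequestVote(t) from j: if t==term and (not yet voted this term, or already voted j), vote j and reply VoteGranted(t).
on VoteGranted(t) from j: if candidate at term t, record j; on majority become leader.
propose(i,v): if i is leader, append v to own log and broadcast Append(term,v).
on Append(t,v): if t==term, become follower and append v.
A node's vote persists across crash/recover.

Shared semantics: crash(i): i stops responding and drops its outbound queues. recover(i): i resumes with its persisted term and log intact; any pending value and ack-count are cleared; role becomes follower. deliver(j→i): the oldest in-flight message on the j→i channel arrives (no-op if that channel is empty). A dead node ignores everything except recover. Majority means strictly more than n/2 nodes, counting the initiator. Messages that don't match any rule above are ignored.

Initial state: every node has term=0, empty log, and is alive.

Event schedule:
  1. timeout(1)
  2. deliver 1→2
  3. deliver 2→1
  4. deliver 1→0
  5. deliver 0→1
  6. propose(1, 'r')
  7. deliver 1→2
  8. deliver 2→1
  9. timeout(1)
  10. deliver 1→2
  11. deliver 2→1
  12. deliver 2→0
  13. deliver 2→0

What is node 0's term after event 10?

after 1 — timeout(1): n1:cand/t1/[-]
after 2 — deliver 1→2: n2:foll/t1/[-]
after 3 — deliver 2→1: n1:lead/t1/[-]
after 4 — deliver 1→0: n0:foll/t1/[-]
after 5 — deliver 0→1: ·
after 6 — propose(1,'r'): n1:lead/t1/[r]
after 7 — deliver 1→2: n2:foll/t1/[r]
after 8 — deliver 2→1: ·
after 9 — timeout(1): n1:cand/t2/[r]
after 10 — deliver 1→2: n2:foll/t2/[r]

1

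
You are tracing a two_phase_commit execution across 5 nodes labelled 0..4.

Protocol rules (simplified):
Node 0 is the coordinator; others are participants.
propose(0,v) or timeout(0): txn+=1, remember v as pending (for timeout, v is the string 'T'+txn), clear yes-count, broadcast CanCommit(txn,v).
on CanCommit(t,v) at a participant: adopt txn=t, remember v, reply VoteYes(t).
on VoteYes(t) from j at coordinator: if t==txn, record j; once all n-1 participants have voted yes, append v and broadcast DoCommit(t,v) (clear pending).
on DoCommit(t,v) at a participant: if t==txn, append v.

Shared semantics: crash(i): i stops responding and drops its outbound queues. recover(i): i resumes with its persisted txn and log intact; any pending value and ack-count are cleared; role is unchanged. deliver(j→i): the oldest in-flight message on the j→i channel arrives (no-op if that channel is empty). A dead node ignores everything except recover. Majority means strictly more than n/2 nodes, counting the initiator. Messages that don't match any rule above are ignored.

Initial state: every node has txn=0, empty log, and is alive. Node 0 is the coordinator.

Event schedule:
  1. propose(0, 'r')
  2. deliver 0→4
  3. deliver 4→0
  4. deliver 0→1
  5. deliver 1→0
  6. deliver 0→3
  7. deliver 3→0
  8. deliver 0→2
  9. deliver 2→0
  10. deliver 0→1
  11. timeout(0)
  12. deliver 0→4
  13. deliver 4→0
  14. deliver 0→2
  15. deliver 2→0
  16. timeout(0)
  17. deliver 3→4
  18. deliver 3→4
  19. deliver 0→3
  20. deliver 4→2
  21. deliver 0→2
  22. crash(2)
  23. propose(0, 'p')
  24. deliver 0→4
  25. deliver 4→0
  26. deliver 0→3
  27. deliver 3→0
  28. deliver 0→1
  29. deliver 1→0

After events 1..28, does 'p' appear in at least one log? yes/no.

no

e1 propose(0,'r'): 0[coor,t=1,-]
e2 deliver 0→4: 4[part,t=1,-]
e3 deliver 4→0: ·
e4 deliver 0→1: 1[part,t=1,-]
e5 deliver 1→0: ·
e6 deliver 0→3: 3[part,t=1,-]
e7 deliver 3→0: ·
e8 deliver 0→2: 2[part,t=1,-]
e9 deliver 2→0: 0[coor,t=1,r]
e10 deliver 0→1: 1[part,t=1,r]
e11 timeout(0): 0[coor,t=2,r]
e12 deliver 0→4: 4[part,t=1,r]
e13 deliver 4→0: ·
e14 deliver 0→2: 2[part,t=1,r]
e15 deliver 2→0: ·
e16 timeout(0): 0[coor,t=3,r]
e17 deliver 3→4: ·
e18 deliver 3→4: ·
e19 deliver 0→3: 3[part,t=1,r]
e20 deliver 4→2: ·
e21 deliver 0→2: 2[part,t=2,r]
e22 crash(2): 2[✗part,t=2,r]
e23 propose(0,'p'): 0[coor,t=4,r]
e24 deliver 0→4: 4[part,t=2,r]
e25 deliver 4→0: ·
e26 deliver 0→3: 3[part,t=2,r]
e27 deliver 3→0: ·
e28 deliver 0→1: 1[part,t=2,r]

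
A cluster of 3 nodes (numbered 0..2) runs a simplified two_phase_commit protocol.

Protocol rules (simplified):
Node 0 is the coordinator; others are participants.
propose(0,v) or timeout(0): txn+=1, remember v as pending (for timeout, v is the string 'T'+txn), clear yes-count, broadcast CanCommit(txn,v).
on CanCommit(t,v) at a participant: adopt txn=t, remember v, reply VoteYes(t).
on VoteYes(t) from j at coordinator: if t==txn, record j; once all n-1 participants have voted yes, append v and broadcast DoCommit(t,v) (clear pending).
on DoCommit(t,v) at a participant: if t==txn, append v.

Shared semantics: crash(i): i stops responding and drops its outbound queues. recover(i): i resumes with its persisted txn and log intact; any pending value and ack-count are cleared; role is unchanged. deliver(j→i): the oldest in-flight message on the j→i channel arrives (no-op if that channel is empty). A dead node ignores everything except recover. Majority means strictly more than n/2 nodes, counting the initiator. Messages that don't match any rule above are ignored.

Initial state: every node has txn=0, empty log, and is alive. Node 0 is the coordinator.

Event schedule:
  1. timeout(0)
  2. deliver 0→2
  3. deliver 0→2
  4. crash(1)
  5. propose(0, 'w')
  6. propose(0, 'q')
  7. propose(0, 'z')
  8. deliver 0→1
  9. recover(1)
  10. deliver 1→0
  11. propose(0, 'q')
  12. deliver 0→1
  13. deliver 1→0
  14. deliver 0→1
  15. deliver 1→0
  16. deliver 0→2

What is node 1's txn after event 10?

0

1. timeout(0):  <0:coor t1 ->
2. deliver 0→2:  <2:part t1 ->
3. deliver 0→2:  nop
4. crash(1):  <1:✗part t0 ->
5. propose(0,'w'):  <0:coor t2 ->
6. propose(0,'q'):  <0:coor t3 ->
7. propose(0,'z'):  <0:coor t4 ->
8. deliver 0→1:  nop
9. recover(1):  <1:part t0 ->
10. deliver 1→0:  nop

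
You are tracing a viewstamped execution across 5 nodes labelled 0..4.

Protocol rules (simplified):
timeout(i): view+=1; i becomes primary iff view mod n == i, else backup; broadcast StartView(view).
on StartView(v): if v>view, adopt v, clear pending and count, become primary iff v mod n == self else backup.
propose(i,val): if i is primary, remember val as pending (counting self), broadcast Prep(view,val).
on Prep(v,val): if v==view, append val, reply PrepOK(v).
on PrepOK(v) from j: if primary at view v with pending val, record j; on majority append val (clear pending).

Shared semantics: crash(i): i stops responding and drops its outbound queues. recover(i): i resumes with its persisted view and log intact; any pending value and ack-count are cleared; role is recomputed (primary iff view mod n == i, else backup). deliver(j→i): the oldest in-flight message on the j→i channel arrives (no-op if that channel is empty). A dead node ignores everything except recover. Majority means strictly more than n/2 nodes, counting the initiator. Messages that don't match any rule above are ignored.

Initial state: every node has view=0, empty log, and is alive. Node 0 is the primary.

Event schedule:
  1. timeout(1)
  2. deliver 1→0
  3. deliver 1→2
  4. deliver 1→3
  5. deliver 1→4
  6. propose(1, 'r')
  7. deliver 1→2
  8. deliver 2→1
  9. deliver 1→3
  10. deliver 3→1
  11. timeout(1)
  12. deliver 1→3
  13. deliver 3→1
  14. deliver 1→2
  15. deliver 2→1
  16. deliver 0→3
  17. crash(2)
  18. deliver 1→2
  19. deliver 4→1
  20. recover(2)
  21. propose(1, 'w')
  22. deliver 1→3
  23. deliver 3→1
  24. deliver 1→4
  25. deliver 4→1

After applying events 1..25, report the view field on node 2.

e1 timeout(1): 1[prim,v=1,-]
e2 deliver 1→0: 0[back,v=1,-]
e3 deliver 1→2: 2[back,v=1,-]
e4 deliver 1→3: 3[back,v=1,-]
e5 deliver 1→4: 4[back,v=1,-]
e6 propose(1,'r'): ·
e7 deliver 1→2: 2[back,v=1,r]
e8 deliver 2→1: ·
e9 deliver 1→3: 3[back,v=1,r]
e10 deliver 3→1: 1[prim,v=1,r]
e11 timeout(1): 1[back,v=2,r]
e12 deliver 1→3: 3[back,v=2,r]
e13 deliver 3→1: ·
e14 deliver 1→2: 2[prim,v=2,r]
e15 deliver 2→1: ·
e16 deliver 0→3: ·
e17 crash(2): 2[✗prim,v=2,r]
e18 deliver 1→2: ·
e19 deliver 4→1: ·
e20 recover(2): 2[prim,v=2,r]
e21 propose(1,'w'): ·
e22 deliver 1→3: ·
e23 deliver 3→1: ·
e24 deliver 1→4: 4[back,v=1,r]
e25 deliver 4→1: ·

2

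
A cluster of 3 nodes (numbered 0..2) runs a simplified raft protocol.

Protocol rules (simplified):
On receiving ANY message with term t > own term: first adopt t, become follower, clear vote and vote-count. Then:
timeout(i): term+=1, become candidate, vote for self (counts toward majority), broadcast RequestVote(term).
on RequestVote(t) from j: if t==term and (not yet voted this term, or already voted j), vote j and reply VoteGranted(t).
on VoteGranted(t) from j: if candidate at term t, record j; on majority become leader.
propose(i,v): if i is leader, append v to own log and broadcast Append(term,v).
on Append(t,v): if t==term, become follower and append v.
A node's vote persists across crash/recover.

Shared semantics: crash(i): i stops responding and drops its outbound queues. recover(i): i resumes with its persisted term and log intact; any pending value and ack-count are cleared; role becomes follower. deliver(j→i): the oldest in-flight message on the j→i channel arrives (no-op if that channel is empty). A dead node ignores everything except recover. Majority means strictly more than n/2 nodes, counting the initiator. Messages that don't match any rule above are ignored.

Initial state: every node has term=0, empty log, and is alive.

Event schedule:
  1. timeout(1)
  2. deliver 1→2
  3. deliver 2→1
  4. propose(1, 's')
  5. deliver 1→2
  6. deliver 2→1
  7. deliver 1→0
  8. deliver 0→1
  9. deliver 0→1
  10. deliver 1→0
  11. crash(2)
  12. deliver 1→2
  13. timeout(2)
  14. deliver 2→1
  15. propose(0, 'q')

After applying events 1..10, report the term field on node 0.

1. timeout(1):  <1:cand t1 ->
2. deliver 1→2:  <2:foll t1 ->
3. deliver 2→1:  <1:lead t1 ->
4. propose(1,'s'):  <1:lead t1 s>
5. deliver 1→2:  <2:foll t1 s>
6. deliver 2→1:  nop
7. deliver 1→0:  <0:foll t1 ->
8. deliver 0→1:  nop
9. deliver 0→1:  nop
10. deliver 1→0:  <0:foll t1 s>

1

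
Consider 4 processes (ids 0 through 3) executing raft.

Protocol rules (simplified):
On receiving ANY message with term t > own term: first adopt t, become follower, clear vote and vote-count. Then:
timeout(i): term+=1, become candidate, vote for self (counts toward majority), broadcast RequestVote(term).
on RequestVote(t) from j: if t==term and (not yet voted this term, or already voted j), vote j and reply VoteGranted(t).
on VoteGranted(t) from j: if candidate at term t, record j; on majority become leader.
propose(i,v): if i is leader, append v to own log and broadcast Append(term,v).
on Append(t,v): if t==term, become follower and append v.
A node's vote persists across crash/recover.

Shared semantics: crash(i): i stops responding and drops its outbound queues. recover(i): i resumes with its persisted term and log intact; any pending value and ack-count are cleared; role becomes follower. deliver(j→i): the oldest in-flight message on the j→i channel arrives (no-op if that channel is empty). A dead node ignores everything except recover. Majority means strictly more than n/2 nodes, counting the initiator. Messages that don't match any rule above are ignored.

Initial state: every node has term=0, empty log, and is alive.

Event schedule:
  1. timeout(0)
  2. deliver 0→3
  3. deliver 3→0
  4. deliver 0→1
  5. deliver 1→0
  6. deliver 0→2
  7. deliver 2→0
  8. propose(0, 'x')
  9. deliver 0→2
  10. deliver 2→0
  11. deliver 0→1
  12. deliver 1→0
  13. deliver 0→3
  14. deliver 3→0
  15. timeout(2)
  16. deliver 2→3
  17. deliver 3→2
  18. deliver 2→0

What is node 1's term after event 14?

1

[1] timeout(0) → N0(cand t1 [-])
[2] deliver 0→3 → N3(foll t1 [-])
[3] deliver 3→0 → ∅
[4] deliver 0→1 → N1(foll t1 [-])
[5] deliver 1→0 → N0(lead t1 [-])
[6] deliver 0→2 → N2(foll t1 [-])
[7] deliver 2→0 → ∅
[8] propose(0,'x') → N0(lead t1 [x])
[9] deliver 0→2 → N2(foll t1 [x])
[10] deliver 2→0 → ∅
[11] deliver 0→1 → N1(foll t1 [x])
[12] deliver 1→0 → ∅
[13] deliver 0→3 → N3(foll t1 [x])
[14] deliver 3→0 → ∅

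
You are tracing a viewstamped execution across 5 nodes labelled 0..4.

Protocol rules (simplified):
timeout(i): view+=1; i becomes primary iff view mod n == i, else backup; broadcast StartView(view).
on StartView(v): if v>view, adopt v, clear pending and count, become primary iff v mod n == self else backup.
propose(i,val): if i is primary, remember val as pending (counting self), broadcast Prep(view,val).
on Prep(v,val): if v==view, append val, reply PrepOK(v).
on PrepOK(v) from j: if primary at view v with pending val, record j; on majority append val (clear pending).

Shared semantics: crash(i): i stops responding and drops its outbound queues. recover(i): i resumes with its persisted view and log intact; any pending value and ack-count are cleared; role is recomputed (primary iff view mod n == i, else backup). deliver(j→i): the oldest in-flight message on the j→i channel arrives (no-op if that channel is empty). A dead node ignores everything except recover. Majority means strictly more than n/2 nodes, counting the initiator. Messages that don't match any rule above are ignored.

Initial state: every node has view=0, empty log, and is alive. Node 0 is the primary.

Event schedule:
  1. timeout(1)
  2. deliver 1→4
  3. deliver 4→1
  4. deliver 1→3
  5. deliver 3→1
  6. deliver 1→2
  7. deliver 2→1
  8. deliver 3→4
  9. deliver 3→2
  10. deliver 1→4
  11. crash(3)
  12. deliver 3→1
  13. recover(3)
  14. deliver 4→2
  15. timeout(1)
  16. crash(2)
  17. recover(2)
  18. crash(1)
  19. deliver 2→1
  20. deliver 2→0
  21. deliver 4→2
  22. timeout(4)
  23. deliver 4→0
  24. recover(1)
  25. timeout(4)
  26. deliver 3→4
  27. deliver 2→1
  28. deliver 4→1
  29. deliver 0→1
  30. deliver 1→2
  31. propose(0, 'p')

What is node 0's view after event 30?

step 1 timeout(1): 1={prim,v=1,log=-}
step 2 deliver 1→4: 4={back,v=1,log=-}
step 3 deliver 4→1: —
step 4 deliver 1→3: 3={back,v=1,log=-}
step 5 deliver 3→1: —
step 6 deliver 1→2: 2={back,v=1,log=-}
step 7 deliver 2→1: —
step 8 deliver 3→4: —
step 9 deliver 3→2: —
step 10 deliver 1→4: —
step 11 crash(3): 3={✗back,v=1,log=-}
step 12 deliver 3→1: —
step 13 recover(3): 3={back,v=1,log=-}
step 14 deliver 4→2: —
step 15 timeout(1): 1={back,v=2,log=-}
step 16 crash(2): 2={✗back,v=1,log=-}
step 17 recover(2): 2={back,v=1,log=-}
step 18 crash(1): 1={✗back,v=2,log=-}
step 19 deliver 2→1: —
step 20 deliver 2→0: —
step 21 deliver 4→2: —
step 22 timeout(4): 4={back,v=2,log=-}
step 23 deliver 4→0: 0={back,v=2,log=-}
step 24 recover(1): 1={back,v=2,log=-}
step 25 timeout(4): 4={back,v=3,log=-}
step 26 deliver 3→4: —
step 27 deliver 2→1: —
step 28 deliver 4→1: —
step 29 deliver 0→1: —
step 30 deliver 1→2: —

2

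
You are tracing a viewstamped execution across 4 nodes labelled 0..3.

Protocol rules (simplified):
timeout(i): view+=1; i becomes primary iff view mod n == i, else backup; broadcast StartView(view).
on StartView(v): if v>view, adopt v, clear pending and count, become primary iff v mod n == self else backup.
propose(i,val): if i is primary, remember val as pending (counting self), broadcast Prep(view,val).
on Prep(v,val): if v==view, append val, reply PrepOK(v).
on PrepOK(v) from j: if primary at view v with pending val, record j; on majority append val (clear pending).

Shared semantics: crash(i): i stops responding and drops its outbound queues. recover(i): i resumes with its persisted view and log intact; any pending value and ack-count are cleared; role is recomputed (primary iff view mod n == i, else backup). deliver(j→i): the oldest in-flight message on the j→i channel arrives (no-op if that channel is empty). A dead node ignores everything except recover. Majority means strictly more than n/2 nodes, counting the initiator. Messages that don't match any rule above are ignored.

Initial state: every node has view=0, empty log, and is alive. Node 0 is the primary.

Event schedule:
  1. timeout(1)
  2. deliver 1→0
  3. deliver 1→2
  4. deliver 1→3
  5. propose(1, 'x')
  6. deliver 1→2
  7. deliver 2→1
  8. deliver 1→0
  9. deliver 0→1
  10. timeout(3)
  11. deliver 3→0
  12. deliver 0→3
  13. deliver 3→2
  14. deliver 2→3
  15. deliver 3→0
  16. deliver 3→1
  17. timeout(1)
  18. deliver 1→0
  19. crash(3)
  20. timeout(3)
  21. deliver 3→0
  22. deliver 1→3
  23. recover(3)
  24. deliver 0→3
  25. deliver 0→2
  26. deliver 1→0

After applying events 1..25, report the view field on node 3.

2

e1 timeout(1): 1[prim,v=1,-]
e2 deliver 1→0: 0[back,v=1,-]
e3 deliver 1→2: 2[back,v=1,-]
e4 deliver 1→3: 3[back,v=1,-]
e5 propose(1,'x'): ·
e6 deliver 1→2: 2[back,v=1,x]
e7 deliver 2→1: ·
e8 deliver 1→0: 0[back,v=1,x]
e9 deliver 0→1: 1[prim,v=1,x]
e10 timeout(3): 3[back,v=2,-]
e11 deliver 3→0: 0[back,v=2,x]
e12 deliver 0→3: ·
e13 deliver 3→2: 2[prim,v=2,x]
e14 deliver 2→3: ·
e15 deliver 3→0: ·
e16 deliver 3→1: 1[back,v=2,x]
e17 timeout(1): 1[back,v=3,x]
e18 deliver 1→0: 0[back,v=3,x]
e19 crash(3): 3[✗back,v=2,-]
e20 timeout(3): ·
e21 deliver 3→0: ·
e22 deliver 1→3: ·
e23 recover(3): 3[back,v=2,-]
e24 deliver 0→3: ·
e25 deliver 0→2: ·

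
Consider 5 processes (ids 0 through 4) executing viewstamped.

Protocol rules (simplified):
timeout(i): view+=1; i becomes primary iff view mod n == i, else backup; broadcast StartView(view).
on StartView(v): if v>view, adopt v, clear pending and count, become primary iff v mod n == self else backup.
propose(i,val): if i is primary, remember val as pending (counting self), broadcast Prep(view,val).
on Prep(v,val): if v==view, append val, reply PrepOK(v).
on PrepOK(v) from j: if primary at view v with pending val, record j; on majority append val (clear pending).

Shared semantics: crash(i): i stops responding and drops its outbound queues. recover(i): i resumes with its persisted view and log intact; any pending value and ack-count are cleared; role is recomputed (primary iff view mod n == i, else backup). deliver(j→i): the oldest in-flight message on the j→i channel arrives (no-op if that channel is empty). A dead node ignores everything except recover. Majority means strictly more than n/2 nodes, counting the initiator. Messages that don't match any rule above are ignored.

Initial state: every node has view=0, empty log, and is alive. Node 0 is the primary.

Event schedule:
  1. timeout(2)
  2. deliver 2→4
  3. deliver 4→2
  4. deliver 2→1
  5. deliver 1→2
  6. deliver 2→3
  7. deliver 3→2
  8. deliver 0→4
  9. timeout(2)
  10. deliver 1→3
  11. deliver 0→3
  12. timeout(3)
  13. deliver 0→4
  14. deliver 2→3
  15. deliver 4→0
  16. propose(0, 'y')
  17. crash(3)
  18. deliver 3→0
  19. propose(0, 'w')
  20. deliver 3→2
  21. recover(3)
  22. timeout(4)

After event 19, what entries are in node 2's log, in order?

empty

1. timeout(2):  <2:back v1 ->
2. deliver 2→4:  <4:back v1 ->
3. deliver 4→2:  nop
4. deliver 2→1:  <1:prim v1 ->
5. deliver 1→2:  nop
6. deliver 2→3:  <3:back v1 ->
7. deliver 3→2:  nop
8. deliver 0→4:  nop
9. timeout(2):  <2:prim v2 ->
10. deliver 1→3:  nop
11. deliver 0→3:  nop
12. timeout(3):  <3:back v2 ->
13. deliver 0→4:  nop
14. deliver 2→3:  nop
15. deliver 4→0:  nop
16. propose(0,'y'):  nop
17. crash(3):  <3:✗back v2 ->
18. deliver 3→0:  nop
19. propose(0,'w'):  nop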